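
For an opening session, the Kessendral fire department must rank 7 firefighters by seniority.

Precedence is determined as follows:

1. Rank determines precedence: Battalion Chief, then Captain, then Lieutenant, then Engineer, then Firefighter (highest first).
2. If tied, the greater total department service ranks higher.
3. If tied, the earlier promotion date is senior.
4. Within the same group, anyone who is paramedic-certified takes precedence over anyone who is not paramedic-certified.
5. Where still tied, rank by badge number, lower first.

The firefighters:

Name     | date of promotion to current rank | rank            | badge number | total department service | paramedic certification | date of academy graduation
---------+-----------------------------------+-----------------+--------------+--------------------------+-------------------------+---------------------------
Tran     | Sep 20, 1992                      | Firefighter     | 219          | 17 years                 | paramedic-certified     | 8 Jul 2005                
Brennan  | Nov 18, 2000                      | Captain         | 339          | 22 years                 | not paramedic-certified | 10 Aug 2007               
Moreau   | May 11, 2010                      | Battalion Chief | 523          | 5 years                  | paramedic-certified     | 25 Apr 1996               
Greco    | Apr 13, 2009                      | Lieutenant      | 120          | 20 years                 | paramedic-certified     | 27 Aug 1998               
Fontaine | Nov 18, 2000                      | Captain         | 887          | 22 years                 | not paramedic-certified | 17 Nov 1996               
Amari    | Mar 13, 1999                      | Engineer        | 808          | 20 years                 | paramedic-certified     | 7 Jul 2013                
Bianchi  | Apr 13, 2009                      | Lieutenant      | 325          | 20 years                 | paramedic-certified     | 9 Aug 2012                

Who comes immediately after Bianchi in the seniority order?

By rank: Moreau (Battalion Chief); then Brennan and Fontaine (Captain); then Greco and Bianchi (Lieutenant); then Amari (Engineer); then Tran (Firefighter).
Brennan and Fontaine both have total department service 22 years, so the next rule applies.
Brennan and Fontaine both have date of promotion to current rank Nov 18, 2000, so the next rule applies.
Brennan and Fontaine are each not paramedic-certified, so the next rule applies.
Among Brennan and Fontaine, by badge number (lower first): Brennan (339) before Fontaine (887).
Greco and Bianchi both have total department service 20 years, so the next rule applies.
Greco and Bianchi both have date of promotion to current rank Apr 13, 2009, so the next rule applies.
Greco and Bianchi are each paramedic-certified, so the next rule applies.
Among Greco and Bianchi, by badge number (lower first): Greco (120) before Bianchi (325).
Order: Moreau, Brennan, Fontaine, Greco, Bianchi, Amari, Tran.

Amari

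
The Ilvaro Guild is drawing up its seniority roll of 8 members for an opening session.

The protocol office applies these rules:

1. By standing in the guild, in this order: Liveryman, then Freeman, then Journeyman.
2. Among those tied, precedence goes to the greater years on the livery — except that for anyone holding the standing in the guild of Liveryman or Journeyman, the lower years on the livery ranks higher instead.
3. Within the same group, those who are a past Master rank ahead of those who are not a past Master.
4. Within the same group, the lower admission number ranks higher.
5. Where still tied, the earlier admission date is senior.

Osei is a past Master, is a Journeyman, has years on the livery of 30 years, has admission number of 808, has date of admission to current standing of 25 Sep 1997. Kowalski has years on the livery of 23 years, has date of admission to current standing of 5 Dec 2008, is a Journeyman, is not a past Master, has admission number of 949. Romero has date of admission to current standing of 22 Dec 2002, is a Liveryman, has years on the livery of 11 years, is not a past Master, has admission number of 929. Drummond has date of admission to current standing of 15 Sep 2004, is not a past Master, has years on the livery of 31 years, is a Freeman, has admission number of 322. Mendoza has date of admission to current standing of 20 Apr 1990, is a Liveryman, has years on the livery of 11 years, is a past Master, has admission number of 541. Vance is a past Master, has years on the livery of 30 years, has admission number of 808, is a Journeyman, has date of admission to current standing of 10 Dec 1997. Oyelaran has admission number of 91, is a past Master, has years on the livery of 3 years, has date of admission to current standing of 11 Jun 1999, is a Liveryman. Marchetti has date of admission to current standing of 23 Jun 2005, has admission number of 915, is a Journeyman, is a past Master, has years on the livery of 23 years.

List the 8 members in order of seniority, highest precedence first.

Oyelaran, Mendoza, Romero, Drummond, Marchetti, Kowalski, Osei, Vance

By standing in the guild: Oyelaran, Mendoza and Romero (Liveryman); then Drummond (Freeman); then Marchetti, Kowalski, Osei and Vance (Journeyman).
Among Oyelaran, Mendoza and Romero, by years on the livery (lower first) (reversed rule for this group): Oyelaran (3 years) before Mendoza and Romero (11 years).
Among Mendoza and Romero, a past Master before not a past Master: Mendoza (a past Master) before Romero (not a past Master).
Among Marchetti, Kowalski, Osei and Vance, by years on the livery (lower first) (reversed rule for this group): Marchetti and Kowalski (23 years) before Osei and Vance (30 years).
Among Marchetti and Kowalski, a past Master before not a past Master: Marchetti (a past Master) before Kowalski (not a past Master).
Osei and Vance are each a past Master, so the next rule applies.
Osei and Vance both have admission number 808, so the next rule applies.
Among Osei and Vance, by date of admission to current standing (earlier first): Osei (25 Sep 1997) before Vance (10 Dec 1997).
Full order: Oyelaran, Mendoza, Romero, Drummond, Marchetti, Kowalski, Osei, Vance.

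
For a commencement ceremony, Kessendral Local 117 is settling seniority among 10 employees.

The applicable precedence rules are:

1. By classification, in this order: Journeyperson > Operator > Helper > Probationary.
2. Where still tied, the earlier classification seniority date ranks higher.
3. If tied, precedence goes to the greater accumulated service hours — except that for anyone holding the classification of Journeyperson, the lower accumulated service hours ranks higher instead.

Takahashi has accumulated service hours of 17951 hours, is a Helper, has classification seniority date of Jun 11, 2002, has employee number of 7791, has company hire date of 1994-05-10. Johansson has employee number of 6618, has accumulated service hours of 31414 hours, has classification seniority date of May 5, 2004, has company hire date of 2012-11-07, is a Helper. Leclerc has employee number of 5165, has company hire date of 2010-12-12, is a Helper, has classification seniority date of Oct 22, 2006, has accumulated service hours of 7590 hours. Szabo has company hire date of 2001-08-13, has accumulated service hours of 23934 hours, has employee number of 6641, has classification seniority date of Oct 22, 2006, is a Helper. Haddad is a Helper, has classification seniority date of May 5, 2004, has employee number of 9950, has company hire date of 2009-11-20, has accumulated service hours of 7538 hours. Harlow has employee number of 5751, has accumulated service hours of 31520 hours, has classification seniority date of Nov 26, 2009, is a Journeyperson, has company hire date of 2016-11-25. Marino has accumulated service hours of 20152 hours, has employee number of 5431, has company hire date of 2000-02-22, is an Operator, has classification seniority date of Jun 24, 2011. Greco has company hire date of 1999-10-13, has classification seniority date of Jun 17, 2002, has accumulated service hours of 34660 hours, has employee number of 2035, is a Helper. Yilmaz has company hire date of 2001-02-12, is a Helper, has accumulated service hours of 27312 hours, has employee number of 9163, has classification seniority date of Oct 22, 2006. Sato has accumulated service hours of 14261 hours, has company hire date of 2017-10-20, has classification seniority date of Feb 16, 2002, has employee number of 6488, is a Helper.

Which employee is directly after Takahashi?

Greco

By classification: Harlow (Journeyperson); then Marino (Operator); then Sato, Takahashi, Greco, Johansson, Haddad, Yilmaz, Szabo and Leclerc (Helper).
Among Sato, Takahashi, Greco, Johansson, Haddad, Yilmaz, Szabo and Leclerc, by classification seniority date (earlier first): Sato (Feb 16, 2002) before Takahashi (Jun 11, 2002) before Greco (Jun 17, 2002) before Johansson and Haddad (May 5, 2004) before Yilmaz, Szabo and Leclerc (Oct 22, 2006).
Among Johansson and Haddad, by accumulated service hours (higher first): Johansson (31414 hours) before Haddad (7538 hours).
Among Yilmaz, Szabo and Leclerc, by accumulated service hours (higher first): Yilmaz (27312 hours) before Szabo (23934 hours) before Leclerc (7590 hours).
Order: Harlow, Marino, Sato, Takahashi, Greco, Johansson, Haddad, Yilmaz, Szabo, Leclerc.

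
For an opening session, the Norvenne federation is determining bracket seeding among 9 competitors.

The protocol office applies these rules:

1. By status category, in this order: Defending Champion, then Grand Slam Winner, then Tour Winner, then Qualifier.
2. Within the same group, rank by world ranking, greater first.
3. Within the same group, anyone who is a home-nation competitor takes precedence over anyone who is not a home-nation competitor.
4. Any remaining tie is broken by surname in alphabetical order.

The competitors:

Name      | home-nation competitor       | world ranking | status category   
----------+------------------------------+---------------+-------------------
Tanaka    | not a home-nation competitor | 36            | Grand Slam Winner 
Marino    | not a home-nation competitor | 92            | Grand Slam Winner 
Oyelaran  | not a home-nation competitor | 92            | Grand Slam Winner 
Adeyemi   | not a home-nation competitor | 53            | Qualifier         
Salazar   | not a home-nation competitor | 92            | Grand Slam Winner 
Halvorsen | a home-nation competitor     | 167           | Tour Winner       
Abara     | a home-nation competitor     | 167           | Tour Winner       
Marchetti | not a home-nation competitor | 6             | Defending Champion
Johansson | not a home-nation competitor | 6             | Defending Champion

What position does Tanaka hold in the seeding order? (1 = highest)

By status category: Johansson and Marchetti (Defending Champion); then Marino, Oyelaran, Salazar and Tanaka (Grand Slam Winner); then Abara and Halvorsen (Tour Winner); then Adeyemi (Qualifier).
Johansson and Marchetti both have world ranking 6, so the next rule applies.
Johansson and Marchetti are each not a home-nation competitor, so the next rule applies.
Among Johansson and Marchetti, alphabetically by surname: Johansson before Marchetti.
Among Marino, Oyelaran, Salazar and Tanaka, by world ranking (higher first): Marino, Oyelaran and Salazar (92) before Tanaka (36).
Marino, Oyelaran and Salazar are each not a home-nation competitor, so the next rule applies.
Among Marino, Oyelaran and Salazar, alphabetically by surname: Marino before Oyelaran before Salazar.
Abara and Halvorsen both have world ranking 167, so the next rule applies.
Abara and Halvorsen are each a home-nation competitor, so the next rule applies.
Among Abara and Halvorsen, alphabetically by surname: Abara before Halvorsen.
Order: Johansson, Marchetti, Marino, Oyelaran, Salazar, Tanaka, Abara, Halvorsen, Adeyemi. So position 6.

6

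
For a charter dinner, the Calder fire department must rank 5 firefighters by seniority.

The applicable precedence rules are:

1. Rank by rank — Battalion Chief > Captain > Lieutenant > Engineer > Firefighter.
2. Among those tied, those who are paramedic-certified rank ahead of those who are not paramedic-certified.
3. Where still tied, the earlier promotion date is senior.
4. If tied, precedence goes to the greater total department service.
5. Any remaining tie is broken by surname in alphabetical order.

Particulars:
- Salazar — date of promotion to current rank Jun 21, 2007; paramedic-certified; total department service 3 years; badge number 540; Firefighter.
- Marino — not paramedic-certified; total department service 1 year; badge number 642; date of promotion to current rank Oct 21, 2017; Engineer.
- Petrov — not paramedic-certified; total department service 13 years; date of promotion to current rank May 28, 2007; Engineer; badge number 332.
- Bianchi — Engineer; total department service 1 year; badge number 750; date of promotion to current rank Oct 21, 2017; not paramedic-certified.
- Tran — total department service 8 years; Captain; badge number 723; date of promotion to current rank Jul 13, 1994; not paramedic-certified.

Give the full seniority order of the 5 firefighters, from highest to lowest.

Tran, Petrov, Bianchi, Marino, Salazar

By rank: Tran (Captain); then Petrov, Bianchi and Marino (Engineer); then Salazar (Firefighter).
Petrov, Bianchi and Marino are each not paramedic-certified, so the next rule applies.
Among Petrov, Bianchi and Marino, by date of promotion to current rank (earlier first): Petrov (May 28, 2007) before Bianchi and Marino (Oct 21, 2017).
Bianchi and Marino both have total department service 1 year, so the next rule applies.
Among Bianchi and Marino, alphabetically by surname: Bianchi before Marino.
Full order: Tran, Petrov, Bianchi, Marino, Salazar.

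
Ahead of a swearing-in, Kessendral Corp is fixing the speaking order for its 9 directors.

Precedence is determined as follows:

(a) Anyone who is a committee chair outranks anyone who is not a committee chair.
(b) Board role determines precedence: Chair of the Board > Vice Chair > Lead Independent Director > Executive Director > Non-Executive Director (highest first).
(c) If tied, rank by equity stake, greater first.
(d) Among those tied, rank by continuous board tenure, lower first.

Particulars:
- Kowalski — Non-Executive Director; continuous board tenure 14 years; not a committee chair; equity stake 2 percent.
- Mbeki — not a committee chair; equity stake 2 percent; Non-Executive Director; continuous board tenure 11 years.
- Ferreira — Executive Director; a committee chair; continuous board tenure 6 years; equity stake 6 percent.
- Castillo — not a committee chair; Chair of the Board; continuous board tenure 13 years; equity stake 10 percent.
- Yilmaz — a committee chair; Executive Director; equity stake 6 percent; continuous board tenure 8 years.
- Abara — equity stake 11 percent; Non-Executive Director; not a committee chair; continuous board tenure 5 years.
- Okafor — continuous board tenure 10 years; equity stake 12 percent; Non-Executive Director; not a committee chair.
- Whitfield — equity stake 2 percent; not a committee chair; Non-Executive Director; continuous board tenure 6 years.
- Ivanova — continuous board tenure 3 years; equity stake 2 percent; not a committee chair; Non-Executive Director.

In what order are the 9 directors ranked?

By the first rule: Ferreira and Yilmaz (both a committee chair); then Castillo, Okafor, Abara, Ivanova, Whitfield, Mbeki and Kowalski (each not a committee chair).
Ferreira and Yilmaz are each Executive Director, so the next rule applies.
Ferreira and Yilmaz both have equity stake 6 percent, so the next rule applies.
Among Ferreira and Yilmaz, by continuous board tenure (lower first): Ferreira (6 years) before Yilmaz (8 years).
Among Castillo, Okafor, Abara, Ivanova, Whitfield, Mbeki and Kowalski, by board role: Castillo (Chair of the Board) before Okafor, Abara, Ivanova, Whitfield, Mbeki and Kowalski (Non-Executive Director).
Among Okafor, Abara, Ivanova, Whitfield, Mbeki and Kowalski, by equity stake (higher first): Okafor (12 percent) before Abara (11 percent) before Ivanova, Whitfield, Mbeki and Kowalski (2 percent).
Among Ivanova, Whitfield, Mbeki and Kowalski, by continuous board tenure (lower first): Ivanova (3 years) before Whitfield (6 years) before Mbeki (11 years) before Kowalski (14 years).
Full order: Ferreira, Yilmaz, Castillo, Okafor, Abara, Ivanova, Whitfield, Mbeki, Kowalski.

Ferreira, Yilmaz, Castillo, Okafor, Abara, Ivanova, Whitfield, Mbeki, Kowalski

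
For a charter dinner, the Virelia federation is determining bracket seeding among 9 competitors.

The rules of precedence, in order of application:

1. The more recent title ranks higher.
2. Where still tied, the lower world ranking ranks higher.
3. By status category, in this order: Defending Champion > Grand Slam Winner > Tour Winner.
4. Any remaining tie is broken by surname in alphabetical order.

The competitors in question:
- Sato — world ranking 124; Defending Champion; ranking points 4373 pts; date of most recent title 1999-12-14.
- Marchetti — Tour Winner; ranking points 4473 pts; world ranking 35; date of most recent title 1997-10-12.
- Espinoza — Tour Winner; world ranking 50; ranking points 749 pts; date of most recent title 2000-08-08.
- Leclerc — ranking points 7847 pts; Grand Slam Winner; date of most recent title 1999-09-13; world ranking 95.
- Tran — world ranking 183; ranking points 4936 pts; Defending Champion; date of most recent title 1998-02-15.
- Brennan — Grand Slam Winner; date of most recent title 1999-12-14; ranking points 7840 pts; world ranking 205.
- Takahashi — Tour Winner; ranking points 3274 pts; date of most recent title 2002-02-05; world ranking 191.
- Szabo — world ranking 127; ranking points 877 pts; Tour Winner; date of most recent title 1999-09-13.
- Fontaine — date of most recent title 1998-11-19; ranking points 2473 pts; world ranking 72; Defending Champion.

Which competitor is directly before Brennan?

Sato

By date of most recent title (later first): Takahashi (2002-02-05); then Espinoza (2000-08-08); then Sato and Brennan (both 1999-12-14); then Leclerc and Szabo (both 1999-09-13); then Fontaine (1998-11-19); then Tran (1998-02-15); then Marchetti (1997-10-12).
Among Sato and Brennan, by world ranking (lower first): Sato (124) before Brennan (205).
Among Leclerc and Szabo, by world ranking (lower first): Leclerc (95) before Szabo (127).
Order: Takahashi, Espinoza, Sato, Brennan, Leclerc, Szabo, Fontaine, Tran, Marchetti.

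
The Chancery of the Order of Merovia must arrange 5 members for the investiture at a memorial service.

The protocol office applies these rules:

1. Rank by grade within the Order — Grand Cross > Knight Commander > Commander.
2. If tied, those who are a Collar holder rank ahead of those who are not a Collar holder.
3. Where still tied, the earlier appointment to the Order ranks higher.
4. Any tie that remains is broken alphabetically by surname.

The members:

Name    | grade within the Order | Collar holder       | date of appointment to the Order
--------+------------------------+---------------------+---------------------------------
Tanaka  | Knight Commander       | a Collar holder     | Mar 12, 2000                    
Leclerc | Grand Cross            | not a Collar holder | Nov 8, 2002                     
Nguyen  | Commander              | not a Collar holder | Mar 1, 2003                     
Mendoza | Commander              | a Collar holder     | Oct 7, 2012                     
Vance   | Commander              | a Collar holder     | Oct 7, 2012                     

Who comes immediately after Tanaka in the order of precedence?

Mendoza

By grade within the Order: Leclerc (Grand Cross); then Tanaka (Knight Commander); then Mendoza, Vance and Nguyen (Commander).
Among Mendoza, Vance and Nguyen, a Collar holder before not a Collar holder: Mendoza and Vance (a Collar holder) before Nguyen (not a Collar holder).
Mendoza and Vance both have date of appointment to the Order Oct 7, 2012, so the next rule applies.
Among Mendoza and Vance, alphabetically by surname: Mendoza before Vance.
Order: Leclerc, Tanaka, Mendoza, Vance, Nguyen.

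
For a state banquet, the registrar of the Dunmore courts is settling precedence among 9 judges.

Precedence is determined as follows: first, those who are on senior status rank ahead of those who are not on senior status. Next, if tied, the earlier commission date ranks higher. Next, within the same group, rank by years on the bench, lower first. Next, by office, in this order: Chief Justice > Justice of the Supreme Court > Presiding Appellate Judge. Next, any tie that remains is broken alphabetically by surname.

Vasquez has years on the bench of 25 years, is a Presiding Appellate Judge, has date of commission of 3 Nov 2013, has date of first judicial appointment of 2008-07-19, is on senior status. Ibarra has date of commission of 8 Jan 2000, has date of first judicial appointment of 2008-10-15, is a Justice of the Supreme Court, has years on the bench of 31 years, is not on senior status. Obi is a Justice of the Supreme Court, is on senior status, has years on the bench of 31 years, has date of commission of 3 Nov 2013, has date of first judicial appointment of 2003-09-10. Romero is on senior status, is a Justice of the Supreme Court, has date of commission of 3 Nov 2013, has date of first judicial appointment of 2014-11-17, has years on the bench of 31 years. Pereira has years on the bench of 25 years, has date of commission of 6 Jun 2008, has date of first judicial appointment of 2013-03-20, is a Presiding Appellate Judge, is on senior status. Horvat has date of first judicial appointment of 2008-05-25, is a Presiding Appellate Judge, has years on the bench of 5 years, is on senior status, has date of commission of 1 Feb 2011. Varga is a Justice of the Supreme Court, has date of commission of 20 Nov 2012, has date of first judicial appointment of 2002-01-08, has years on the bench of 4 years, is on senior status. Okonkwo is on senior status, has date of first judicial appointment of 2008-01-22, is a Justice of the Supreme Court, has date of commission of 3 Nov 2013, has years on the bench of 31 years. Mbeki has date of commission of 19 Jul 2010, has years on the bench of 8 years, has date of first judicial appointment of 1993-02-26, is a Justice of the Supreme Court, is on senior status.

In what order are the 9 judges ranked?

By the first rule: Pereira, Mbeki, Horvat, Varga, Vasquez, Obi, Okonkwo and Romero (each on senior status); then Ibarra (not on senior status).
Among Pereira, Mbeki, Horvat, Varga, Vasquez, Obi, Okonkwo and Romero, by date of commission (earlier first): Pereira (6 Jun 2008) before Mbeki (19 Jul 2010) before Horvat (1 Feb 2011) before Varga (20 Nov 2012) before Vasquez, Obi, Okonkwo and Romero (3 Nov 2013).
Among Vasquez, Obi, Okonkwo and Romero, by years on the bench (lower first): Vasquez (25 years) before Obi, Okonkwo and Romero (31 years).
Obi, Okonkwo and Romero are each Justice of the Supreme Court, so the next rule applies.
Among Obi, Okonkwo and Romero, alphabetically by surname: Obi before Okonkwo before Romero.
Full order: Pereira, Mbeki, Horvat, Varga, Vasquez, Obi, Okonkwo, Romero, Ibarra.

Pereira, Mbeki, Horvat, Varga, Vasquez, Obi, Okonkwo, Romero, Ibarra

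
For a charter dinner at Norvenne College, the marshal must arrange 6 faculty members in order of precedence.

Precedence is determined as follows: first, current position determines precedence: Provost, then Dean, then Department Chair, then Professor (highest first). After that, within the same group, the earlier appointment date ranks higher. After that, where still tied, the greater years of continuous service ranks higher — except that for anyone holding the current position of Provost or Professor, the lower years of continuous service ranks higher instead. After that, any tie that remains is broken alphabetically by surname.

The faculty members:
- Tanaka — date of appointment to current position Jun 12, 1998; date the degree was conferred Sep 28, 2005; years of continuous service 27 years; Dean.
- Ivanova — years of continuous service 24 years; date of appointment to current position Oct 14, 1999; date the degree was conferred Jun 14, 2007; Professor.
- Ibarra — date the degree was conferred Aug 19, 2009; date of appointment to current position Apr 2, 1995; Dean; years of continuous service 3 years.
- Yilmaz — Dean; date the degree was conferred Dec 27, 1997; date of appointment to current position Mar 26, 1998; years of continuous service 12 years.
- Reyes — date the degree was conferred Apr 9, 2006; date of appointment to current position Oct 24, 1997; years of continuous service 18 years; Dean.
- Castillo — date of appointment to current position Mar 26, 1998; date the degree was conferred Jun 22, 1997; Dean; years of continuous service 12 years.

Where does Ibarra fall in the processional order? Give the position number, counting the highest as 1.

1

By current position: Ibarra, Reyes, Castillo, Yilmaz and Tanaka (Dean); then Ivanova (Professor).
Among Ibarra, Reyes, Castillo, Yilmaz and Tanaka, by date of appointment to current position (earlier first): Ibarra (Apr 2, 1995) before Reyes (Oct 24, 1997) before Castillo and Yilmaz (Mar 26, 1998) before Tanaka (Jun 12, 1998).
Castillo and Yilmaz both have years of continuous service 12 years, so the next rule applies.
Among Castillo and Yilmaz, alphabetically by surname: Castillo before Yilmaz.
Order: Ibarra, Reyes, Castillo, Yilmaz, Tanaka, Ivanova. So position 1.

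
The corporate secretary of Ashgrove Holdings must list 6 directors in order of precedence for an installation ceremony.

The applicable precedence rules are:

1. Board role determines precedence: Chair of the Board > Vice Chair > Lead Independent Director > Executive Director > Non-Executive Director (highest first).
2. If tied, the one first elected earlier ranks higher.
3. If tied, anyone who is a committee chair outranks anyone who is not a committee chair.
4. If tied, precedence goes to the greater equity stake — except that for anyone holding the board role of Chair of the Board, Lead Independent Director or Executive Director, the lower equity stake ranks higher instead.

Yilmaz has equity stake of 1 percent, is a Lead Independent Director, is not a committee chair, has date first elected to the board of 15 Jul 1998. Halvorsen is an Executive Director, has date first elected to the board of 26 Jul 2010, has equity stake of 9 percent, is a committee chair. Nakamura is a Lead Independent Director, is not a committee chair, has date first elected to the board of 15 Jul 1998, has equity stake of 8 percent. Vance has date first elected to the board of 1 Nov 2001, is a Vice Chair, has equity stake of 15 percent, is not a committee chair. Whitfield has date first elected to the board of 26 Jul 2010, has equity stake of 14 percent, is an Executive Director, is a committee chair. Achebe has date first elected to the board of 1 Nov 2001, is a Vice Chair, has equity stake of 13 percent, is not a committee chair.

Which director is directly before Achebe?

By board role: Vance and Achebe (Vice Chair); then Yilmaz and Nakamura (Lead Independent Director); then Halvorsen and Whitfield (Executive Director).
Vance and Achebe both have date first elected to the board 1 Nov 2001, so the next rule applies.
Vance and Achebe are each not a committee chair, so the next rule applies.
Among Vance and Achebe, by equity stake (higher first): Vance (15 percent) before Achebe (13 percent).
Yilmaz and Nakamura both have date first elected to the board 15 Jul 1998, so the next rule applies.
Yilmaz and Nakamura are each not a committee chair, so the next rule applies.
Among Yilmaz and Nakamura, by equity stake (lower first) (reversed rule for this group): Yilmaz (1 percent) before Nakamura (8 percent).
Halvorsen and Whitfield both have date first elected to the board 26 Jul 2010, so the next rule applies.
Halvorsen and Whitfield are each a committee chair, so the next rule applies.
Among Halvorsen and Whitfield, by equity stake (lower first) (reversed rule for this group): Halvorsen (9 percent) before Whitfield (14 percent).
Order: Vance, Achebe, Yilmaz, Nakamura, Halvorsen, Whitfield.

Vance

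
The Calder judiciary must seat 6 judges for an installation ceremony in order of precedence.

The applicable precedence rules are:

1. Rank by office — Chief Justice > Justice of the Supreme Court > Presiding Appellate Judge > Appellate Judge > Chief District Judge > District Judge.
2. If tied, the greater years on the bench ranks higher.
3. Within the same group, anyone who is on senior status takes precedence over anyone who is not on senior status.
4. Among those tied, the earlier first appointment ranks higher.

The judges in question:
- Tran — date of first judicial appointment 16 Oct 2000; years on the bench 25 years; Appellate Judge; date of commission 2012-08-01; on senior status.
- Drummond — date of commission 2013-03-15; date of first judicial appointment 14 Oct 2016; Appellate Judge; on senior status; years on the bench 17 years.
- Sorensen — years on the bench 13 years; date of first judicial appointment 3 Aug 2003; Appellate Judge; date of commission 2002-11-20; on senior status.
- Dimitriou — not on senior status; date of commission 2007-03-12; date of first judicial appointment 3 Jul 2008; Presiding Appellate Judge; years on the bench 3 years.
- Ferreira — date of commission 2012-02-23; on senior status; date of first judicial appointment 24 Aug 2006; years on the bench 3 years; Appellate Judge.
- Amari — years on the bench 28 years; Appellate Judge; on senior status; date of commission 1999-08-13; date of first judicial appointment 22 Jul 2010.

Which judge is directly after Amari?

Tran

By office: Dimitriou (Presiding Appellate Judge); then Amari, Tran, Drummond, Sorensen and Ferreira (Appellate Judge).
Among Amari, Tran, Drummond, Sorensen and Ferreira, by years on the bench (higher first): Amari (28 years) before Tran (25 years) before Drummond (17 years) before Sorensen (13 years) before Ferreira (3 years).
Order: Dimitriou, Amari, Tran, Drummond, Sorensen, Ferreira.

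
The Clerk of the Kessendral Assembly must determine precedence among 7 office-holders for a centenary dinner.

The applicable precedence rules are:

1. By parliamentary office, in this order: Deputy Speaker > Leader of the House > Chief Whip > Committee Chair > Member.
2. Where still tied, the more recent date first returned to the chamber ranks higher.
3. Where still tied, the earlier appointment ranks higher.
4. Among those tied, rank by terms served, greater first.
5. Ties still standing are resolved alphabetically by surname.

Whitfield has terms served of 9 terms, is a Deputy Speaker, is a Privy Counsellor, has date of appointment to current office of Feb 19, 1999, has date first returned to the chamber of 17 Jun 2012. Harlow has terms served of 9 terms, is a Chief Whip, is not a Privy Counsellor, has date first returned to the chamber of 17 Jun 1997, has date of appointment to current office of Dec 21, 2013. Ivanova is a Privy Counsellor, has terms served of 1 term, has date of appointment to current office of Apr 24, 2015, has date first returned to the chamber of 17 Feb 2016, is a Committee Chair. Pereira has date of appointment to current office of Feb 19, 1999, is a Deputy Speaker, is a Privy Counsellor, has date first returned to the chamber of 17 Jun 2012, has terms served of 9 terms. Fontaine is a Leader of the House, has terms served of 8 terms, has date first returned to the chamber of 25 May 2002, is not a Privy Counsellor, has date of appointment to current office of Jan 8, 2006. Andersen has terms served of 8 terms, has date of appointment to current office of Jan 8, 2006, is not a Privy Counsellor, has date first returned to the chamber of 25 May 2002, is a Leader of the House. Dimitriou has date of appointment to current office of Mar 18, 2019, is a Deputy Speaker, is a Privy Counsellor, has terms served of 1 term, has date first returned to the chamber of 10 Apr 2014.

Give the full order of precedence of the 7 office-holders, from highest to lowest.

By parliamentary office: Dimitriou, Pereira and Whitfield (Deputy Speaker); then Andersen and Fontaine (Leader of the House); then Harlow (Chief Whip); then Ivanova (Committee Chair).
Among Dimitriou, Pereira and Whitfield, by date first returned to the chamber (later first): Dimitriou (10 Apr 2014) before Pereira and Whitfield (17 Jun 2012).
Pereira and Whitfield both have date of appointment to current office Feb 19, 1999, so the next rule applies.
Pereira and Whitfield both have terms served 9 terms, so the next rule applies.
Among Pereira and Whitfield, alphabetically by surname: Pereira before Whitfield.
Andersen and Fontaine both have date first returned to the chamber 25 May 2002, so the next rule applies.
Andersen and Fontaine both have date of appointment to current office Jan 8, 2006, so the next rule applies.
Andersen and Fontaine both have terms served 8 terms, so the next rule applies.
Among Andersen and Fontaine, alphabetically by surname: Andersen before Fontaine.
Full order: Dimitriou, Pereira, Whitfield, Andersen, Fontaine, Harlow, Ivanova.

Dimitriou, Pereira, Whitfield, Andersen, Fontaine, Harlow, Ivanova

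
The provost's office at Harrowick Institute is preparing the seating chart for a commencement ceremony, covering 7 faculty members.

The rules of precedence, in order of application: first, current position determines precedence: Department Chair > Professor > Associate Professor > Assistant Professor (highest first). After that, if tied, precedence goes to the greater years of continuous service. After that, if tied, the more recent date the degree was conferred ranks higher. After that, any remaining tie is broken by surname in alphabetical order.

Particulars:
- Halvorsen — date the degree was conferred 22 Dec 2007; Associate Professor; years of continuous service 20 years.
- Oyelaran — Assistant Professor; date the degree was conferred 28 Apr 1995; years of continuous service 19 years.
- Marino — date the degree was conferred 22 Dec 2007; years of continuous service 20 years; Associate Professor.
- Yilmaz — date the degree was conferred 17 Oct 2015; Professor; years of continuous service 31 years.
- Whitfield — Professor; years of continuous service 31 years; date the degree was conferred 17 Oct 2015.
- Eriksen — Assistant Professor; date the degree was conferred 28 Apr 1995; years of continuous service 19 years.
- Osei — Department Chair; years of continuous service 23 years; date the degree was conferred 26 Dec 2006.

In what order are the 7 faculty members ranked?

Osei, Whitfield, Yilmaz, Halvorsen, Marino, Eriksen, Oyelaran

By current position: Osei (Department Chair); then Whitfield and Yilmaz (Professor); then Halvorsen and Marino (Associate Professor); then Eriksen and Oyelaran (Assistant Professor).
Whitfield and Yilmaz both have years of continuous service 31 years, so the next rule applies.
Whitfield and Yilmaz both have date the degree was conferred 17 Oct 2015, so the next rule applies.
Among Whitfield and Yilmaz, alphabetically by surname: Whitfield before Yilmaz.
Halvorsen and Marino both have years of continuous service 20 years, so the next rule applies.
Halvorsen and Marino both have date the degree was conferred 22 Dec 2007, so the next rule applies.
Among Halvorsen and Marino, alphabetically by surname: Halvorsen before Marino.
Eriksen and Oyelaran both have years of continuous service 19 years, so the next rule applies.
Eriksen and Oyelaran both have date the degree was conferred 28 Apr 1995, so the next rule applies.
Among Eriksen and Oyelaran, alphabetically by surname: Eriksen before Oyelaran.
Full order: Osei, Whitfield, Yilmaz, Halvorsen, Marino, Eriksen, Oyelaran.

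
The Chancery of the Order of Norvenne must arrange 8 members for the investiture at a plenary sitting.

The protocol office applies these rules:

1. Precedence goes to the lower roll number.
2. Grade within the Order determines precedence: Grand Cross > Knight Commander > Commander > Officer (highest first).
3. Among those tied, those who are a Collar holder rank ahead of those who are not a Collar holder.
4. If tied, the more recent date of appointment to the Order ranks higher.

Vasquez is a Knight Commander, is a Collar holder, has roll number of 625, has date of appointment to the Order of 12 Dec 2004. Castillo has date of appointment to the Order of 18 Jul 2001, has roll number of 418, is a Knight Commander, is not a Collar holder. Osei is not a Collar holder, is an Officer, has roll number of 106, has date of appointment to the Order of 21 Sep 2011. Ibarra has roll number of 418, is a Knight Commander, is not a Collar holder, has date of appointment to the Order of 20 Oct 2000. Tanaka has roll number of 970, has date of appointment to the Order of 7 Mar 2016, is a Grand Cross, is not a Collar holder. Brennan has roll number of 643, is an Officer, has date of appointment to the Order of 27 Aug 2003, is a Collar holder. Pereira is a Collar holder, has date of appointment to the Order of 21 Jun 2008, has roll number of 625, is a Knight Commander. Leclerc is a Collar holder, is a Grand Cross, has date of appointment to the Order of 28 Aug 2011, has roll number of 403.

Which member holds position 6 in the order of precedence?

Vasquez

By roll number (lower first): Osei (106); then Leclerc (403); then Castillo and Ibarra (both 418); then Pereira and Vasquez (both 625); then Brennan (643); then Tanaka (970).
Castillo and Ibarra are each Knight Commander, so the next rule applies.
Castillo and Ibarra are each not a Collar holder, so the next rule applies.
Among Castillo and Ibarra, by date of appointment to the Order (later first): Castillo (18 Jul 2001) before Ibarra (20 Oct 2000).
Pereira and Vasquez are each Knight Commander, so the next rule applies.
Pereira and Vasquez are each a Collar holder, so the next rule applies.
Among Pereira and Vasquez, by date of appointment to the Order (later first): Pereira (21 Jun 2008) before Vasquez (12 Dec 2004).
Order: Osei, Leclerc, Castillo, Ibarra, Pereira, Vasquez, Brennan, Tanaka.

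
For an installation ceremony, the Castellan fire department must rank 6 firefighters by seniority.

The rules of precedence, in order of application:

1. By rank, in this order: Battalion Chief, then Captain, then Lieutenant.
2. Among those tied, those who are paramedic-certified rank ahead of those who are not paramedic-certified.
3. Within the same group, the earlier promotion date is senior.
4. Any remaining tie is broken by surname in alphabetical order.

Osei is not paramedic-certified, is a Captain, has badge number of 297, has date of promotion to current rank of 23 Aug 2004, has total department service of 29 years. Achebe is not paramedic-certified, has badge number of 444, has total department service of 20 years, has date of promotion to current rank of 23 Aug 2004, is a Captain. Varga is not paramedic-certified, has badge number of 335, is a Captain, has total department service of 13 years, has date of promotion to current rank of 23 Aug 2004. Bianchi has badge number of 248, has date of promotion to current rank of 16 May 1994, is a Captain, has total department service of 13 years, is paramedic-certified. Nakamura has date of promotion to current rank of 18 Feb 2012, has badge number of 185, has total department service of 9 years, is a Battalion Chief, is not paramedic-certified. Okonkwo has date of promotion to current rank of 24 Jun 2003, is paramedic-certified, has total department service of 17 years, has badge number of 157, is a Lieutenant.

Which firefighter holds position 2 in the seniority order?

By rank: Nakamura (Battalion Chief); then Bianchi, Achebe, Osei and Varga (Captain); then Okonkwo (Lieutenant).
Among Bianchi, Achebe, Osei and Varga, paramedic-certified before not paramedic-certified: Bianchi (paramedic-certified) before Achebe, Osei and Varga (not paramedic-certified).
Achebe, Osei and Varga all have date of promotion to current rank 23 Aug 2004, so the next rule applies.
Among Achebe, Osei and Varga, alphabetically by surname: Achebe before Osei before Varga.
Order: Nakamura, Bianchi, Achebe, Osei, Varga, Okonkwo.

Bianchi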